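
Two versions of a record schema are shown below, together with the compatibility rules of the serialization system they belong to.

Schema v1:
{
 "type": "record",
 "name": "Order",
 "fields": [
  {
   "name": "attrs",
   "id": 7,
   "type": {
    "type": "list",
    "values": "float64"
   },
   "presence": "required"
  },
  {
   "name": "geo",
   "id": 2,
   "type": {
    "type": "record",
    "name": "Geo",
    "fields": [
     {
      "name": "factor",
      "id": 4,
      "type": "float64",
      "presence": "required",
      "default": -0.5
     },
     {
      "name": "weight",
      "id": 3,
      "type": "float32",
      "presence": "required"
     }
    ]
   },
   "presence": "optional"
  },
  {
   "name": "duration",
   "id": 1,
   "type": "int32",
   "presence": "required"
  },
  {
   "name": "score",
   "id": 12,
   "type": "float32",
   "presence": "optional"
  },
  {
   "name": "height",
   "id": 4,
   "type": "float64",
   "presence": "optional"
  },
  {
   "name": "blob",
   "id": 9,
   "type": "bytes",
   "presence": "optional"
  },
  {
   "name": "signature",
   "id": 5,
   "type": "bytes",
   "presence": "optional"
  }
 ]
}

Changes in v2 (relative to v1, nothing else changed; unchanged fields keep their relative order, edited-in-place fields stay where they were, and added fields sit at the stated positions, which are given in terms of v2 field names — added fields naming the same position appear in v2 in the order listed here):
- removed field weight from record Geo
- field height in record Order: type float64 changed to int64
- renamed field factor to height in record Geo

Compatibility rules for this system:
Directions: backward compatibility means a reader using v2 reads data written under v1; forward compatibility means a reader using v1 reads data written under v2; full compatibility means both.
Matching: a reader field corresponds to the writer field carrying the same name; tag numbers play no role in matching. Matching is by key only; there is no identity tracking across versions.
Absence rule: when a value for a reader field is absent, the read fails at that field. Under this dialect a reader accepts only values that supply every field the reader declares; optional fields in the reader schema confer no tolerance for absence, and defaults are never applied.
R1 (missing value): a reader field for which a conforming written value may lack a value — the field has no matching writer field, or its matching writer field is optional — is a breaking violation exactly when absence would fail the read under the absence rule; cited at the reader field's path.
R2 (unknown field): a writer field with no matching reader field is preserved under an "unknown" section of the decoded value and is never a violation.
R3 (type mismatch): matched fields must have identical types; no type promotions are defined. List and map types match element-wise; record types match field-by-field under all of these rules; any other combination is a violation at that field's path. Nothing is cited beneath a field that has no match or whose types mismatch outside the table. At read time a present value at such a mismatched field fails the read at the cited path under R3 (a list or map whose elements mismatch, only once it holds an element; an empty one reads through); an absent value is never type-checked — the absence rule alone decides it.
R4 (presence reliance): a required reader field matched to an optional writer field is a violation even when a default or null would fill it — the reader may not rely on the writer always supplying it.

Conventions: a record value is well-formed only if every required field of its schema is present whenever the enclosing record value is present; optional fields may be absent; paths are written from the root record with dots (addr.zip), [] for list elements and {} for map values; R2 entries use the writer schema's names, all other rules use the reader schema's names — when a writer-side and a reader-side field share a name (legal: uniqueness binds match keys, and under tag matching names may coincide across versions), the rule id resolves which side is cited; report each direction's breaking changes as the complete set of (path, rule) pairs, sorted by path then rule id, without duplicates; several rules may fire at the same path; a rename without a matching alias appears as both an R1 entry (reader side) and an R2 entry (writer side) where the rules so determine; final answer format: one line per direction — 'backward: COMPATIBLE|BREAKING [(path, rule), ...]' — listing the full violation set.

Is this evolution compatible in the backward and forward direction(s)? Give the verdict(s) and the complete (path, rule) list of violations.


backward: BREAKING [(blob, R1), (geo, R1), (geo.height, R1), (height, R1), (height, R3), (score, R1), (signature, R1)]; forward: BREAKING [(blob, R1), (geo, R1), (geo.factor, R1), (geo.weight, R1), (height, R1), (height, R3), (score, R1), (signature, R1)]

each type pair in Order: writer, then reader
checking backward for Order: reader v2 against writer v1:
  list<float64> -> list<float64>, writer required: attrs aligns to attrs
  Geo -> Geo, writer optional: geo aligns to geo
  int32 -> int32, writer required: duration aligns to duration
  float32 -> float32, writer optional: score aligns to score
  float64 -> int64, writer optional: height aligns to height
  bytes -> bytes, writer optional: blob aligns to blob
  bytes -> bytes, writer optional: signature aligns to signature
  geo.height: no writer-side match
  writer field geo.factor has no reader counterpart
  writer field geo.weight has no reader counterpart
  R1 fires at blob
  R1 fires at geo
  R1 fires at geo.height
  R1 fires at height
  R3 fires at height
  R1 fires at score
  R1 fires at signature
  => backward verdict for Order: BREAKING, 7 violation(s)
checking forward for Order: reader v1 against writer v2:
  list<float64> -> list<float64>, writer required: attrs aligns to attrs
  Geo -> Geo, writer optional: geo aligns to geo
  int32 -> int32, writer required: duration aligns to duration
  float32 -> float32, writer optional: score aligns to score
  int64 -> float64, writer optional: height aligns to height
  bytes -> bytes, writer optional: blob aligns to blob
  bytes -> bytes, writer optional: signature aligns to signature
  geo.factor: no writer-side match
  geo.weight: no writer-side match
  writer field geo.height has no reader counterpart
  R1 fires at blob
  R1 fires at geo
  R1 fires at geo.factor
  R1 fires at geo.weight
  R1 fires at height
  R3 fires at height
  R1 fires at score
  R1 fires at signature
  => forward verdict for Order: BREAKING, 8 violation(s)


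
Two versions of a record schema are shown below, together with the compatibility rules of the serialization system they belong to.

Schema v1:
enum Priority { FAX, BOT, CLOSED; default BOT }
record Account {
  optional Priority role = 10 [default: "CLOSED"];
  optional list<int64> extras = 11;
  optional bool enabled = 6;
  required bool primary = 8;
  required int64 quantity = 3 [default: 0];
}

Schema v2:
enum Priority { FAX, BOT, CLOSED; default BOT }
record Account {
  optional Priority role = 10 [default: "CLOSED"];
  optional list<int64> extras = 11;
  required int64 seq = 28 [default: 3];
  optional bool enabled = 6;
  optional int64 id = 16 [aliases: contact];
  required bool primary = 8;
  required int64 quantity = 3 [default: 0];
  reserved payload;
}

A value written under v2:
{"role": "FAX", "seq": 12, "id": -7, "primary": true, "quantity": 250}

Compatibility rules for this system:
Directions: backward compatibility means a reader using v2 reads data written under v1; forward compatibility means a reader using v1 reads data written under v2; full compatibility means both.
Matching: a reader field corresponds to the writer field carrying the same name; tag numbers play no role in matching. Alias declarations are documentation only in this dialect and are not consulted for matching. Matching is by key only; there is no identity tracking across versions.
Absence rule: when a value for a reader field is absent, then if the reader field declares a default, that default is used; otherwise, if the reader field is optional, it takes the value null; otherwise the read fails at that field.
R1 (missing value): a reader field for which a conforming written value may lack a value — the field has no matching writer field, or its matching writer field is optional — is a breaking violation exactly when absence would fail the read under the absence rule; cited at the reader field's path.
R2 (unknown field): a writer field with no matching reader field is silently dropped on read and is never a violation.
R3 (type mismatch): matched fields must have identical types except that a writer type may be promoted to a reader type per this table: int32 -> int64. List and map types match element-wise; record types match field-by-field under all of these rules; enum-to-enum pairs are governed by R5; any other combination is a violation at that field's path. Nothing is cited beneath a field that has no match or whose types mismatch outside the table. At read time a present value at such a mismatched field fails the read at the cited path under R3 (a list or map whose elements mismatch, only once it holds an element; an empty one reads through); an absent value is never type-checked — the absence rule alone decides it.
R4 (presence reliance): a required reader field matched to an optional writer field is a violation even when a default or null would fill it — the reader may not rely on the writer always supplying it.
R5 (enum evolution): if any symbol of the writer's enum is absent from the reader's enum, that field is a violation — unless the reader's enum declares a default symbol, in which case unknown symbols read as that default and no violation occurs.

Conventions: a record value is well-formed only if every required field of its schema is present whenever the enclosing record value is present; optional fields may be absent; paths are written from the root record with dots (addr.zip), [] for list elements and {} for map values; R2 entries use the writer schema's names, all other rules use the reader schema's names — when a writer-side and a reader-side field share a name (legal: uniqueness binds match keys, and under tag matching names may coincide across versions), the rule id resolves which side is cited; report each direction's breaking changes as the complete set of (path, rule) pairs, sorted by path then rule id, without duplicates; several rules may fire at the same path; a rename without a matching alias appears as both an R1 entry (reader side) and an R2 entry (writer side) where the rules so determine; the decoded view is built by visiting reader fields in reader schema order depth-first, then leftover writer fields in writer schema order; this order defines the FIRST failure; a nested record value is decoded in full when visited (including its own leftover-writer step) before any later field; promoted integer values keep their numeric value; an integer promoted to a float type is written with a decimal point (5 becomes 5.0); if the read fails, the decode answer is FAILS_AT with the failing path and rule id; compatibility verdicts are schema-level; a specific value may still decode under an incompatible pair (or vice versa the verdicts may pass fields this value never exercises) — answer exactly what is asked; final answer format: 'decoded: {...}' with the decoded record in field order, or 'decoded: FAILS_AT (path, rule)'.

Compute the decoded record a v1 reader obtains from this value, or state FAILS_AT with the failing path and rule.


decoded: {"role": "FAX", "extras": null, "enabled": null, "primary": true, "quantity": 250}

arrows below run writer -> reader for Account
decode (reader v1):
  role := "FAX"
  extras := null (absent, optional -> null)
  enabled := null (absent, optional -> null)
  primary := true
  quantity := 250
  writer seq: unknown -> dropped
  writer id: unknown -> dropped
  => decoded: {"role": "FAX", "extras": null, "enabled": null, "primary": true, "quantity": 250}
the rest of the Account diff is inert for this question:
  added field id to record Account: optional int64, tag 16 (in v2 it sits immediately before primary) -> inert under this dialect — no rule fires on Account and the result does not move
  added field seq to record Account: required int64, tag 28, default 3 (in v2 it sits immediately before enabled) -> inert under this dialect — no rule fires on Account and the result does not move


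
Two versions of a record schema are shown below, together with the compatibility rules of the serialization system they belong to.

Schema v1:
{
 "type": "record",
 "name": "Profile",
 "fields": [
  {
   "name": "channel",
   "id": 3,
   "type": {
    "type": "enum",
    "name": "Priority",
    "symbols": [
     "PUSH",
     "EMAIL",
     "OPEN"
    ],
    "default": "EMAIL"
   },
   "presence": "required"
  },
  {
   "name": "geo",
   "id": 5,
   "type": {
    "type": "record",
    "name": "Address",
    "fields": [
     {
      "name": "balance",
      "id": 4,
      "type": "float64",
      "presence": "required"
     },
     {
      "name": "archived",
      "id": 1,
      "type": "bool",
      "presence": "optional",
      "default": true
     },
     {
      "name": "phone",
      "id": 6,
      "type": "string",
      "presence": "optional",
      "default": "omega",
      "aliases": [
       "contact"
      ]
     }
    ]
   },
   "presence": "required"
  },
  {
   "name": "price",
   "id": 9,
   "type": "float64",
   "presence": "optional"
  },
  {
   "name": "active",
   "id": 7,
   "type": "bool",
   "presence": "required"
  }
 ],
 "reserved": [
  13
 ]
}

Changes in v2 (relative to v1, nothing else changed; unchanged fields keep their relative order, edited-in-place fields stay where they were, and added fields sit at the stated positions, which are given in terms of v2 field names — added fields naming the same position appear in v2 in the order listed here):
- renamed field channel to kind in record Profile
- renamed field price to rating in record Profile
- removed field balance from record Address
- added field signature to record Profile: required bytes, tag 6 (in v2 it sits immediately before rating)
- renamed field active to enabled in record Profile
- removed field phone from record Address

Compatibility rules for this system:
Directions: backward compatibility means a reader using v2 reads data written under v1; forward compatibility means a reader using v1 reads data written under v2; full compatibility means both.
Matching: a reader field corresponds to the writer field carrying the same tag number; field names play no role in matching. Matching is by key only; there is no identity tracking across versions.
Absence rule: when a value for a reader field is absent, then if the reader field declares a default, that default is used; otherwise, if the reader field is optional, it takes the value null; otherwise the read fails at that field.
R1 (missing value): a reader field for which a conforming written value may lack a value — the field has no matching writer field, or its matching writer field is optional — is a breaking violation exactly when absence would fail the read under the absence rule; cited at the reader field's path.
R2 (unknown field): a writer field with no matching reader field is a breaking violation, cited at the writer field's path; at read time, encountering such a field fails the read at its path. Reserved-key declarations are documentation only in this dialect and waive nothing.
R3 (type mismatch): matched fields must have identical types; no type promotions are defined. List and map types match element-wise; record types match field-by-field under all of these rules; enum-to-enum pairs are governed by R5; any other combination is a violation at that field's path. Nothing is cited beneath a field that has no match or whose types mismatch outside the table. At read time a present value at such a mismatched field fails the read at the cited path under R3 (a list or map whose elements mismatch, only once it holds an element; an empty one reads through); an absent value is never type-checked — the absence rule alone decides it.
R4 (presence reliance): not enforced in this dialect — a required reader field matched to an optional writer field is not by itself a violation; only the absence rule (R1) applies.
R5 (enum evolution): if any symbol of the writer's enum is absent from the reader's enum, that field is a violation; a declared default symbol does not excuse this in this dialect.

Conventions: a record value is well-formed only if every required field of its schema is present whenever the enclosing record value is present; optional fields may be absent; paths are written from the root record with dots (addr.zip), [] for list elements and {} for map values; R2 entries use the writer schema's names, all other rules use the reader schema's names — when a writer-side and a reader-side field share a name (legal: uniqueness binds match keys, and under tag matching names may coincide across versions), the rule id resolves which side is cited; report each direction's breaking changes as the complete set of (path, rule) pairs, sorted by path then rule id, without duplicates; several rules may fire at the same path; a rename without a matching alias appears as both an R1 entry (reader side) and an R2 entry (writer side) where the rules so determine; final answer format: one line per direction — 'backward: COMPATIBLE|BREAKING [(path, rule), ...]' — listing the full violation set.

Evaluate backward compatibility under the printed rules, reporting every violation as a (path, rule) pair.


backward: BREAKING [(geo.balance, R2), (geo.phone, R2), (signature, R1)]

arrows below run writer -> reader for Profile
backward pass over Profile, reader schema v2, writer schema v1:
  kind <- channel (Priority -> Priority, writer required)
  geo <- geo (Address -> Address, writer required)
  no writer field matches reader signature
  rating <- price (float64 -> float64, writer optional)
  enabled <- active (bool -> bool, writer required)
  geo.archived <- geo.archived (bool -> bool, writer optional)
  writer geo.balance: unknown to reader
  writer geo.phone: unknown to reader
  rule R2 violated at geo.balance
  rule R2 violated at geo.phone
  rule R1 violated at signature
  => backward verdict for Profile: BREAKING, 3 violation(s)
remaining Profile differences; none change what is asked:
  renamed field channel to kind in record Profile -> no rule fires on it in Profile's dialect; the asked verdict holds
  renamed field price to rating in record Profile -> no rule fires on it in Profile's dialect; the asked verdict holds
  renamed field active to enabled in record Profile -> no rule fires on it in Profile's dialect; the asked verdict holds


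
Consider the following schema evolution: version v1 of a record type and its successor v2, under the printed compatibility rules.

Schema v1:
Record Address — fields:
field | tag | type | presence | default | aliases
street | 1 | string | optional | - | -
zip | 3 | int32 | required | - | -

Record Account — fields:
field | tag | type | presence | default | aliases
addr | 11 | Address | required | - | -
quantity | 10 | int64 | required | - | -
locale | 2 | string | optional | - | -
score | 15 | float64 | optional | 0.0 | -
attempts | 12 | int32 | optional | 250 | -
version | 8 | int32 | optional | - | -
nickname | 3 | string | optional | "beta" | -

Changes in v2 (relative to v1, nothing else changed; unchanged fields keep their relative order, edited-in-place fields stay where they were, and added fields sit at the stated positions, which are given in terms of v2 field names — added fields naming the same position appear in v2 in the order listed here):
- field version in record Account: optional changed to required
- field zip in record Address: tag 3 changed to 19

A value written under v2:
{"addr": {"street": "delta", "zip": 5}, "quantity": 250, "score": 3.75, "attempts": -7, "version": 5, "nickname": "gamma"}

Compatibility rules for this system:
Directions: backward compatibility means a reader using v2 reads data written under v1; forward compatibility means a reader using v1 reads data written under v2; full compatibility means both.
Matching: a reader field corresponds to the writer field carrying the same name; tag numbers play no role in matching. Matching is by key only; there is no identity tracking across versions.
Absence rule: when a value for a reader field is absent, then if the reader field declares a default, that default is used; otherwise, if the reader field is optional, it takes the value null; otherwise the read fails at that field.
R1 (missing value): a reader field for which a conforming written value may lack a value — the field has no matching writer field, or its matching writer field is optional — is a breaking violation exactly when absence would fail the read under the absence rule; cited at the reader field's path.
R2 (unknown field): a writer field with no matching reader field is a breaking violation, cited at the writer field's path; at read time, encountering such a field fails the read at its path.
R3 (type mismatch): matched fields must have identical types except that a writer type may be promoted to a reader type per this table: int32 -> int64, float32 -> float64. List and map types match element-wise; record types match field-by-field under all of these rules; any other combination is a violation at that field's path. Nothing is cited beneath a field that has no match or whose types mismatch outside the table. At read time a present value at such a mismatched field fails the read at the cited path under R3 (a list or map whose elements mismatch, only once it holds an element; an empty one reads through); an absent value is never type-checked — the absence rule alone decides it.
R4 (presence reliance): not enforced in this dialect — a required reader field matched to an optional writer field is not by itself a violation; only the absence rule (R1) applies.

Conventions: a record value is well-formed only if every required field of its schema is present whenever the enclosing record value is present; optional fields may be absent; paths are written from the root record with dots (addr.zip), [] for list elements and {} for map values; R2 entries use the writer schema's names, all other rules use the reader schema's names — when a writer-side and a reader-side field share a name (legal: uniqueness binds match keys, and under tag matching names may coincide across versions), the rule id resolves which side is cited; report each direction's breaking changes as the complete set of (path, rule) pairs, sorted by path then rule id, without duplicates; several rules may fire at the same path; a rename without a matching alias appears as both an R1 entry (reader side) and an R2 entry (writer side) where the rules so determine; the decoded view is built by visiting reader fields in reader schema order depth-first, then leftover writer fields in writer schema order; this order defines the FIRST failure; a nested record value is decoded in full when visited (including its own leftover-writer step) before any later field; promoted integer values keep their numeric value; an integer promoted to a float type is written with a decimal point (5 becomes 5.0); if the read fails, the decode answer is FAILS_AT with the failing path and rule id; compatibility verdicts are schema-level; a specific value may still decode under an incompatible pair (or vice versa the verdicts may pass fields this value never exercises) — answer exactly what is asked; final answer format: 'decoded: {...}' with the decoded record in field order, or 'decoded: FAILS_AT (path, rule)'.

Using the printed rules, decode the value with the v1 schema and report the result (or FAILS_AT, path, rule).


decoded: {"addr": {"street": "delta", "zip": 5}, "quantity": 250, "locale": null, "score": 3.75, "attempts": -7, "version": 5, "nickname": "gamma"}

the writer's type comes first in each Account pair
migrating the Account value to v1:
  addr.street := "delta"
  addr.zip := 5
  quantity := 250
  locale := null (absent, optional -> null)
  score := 3.75
  attempts := -7
  version := 5
  nickname := "gamma"
  => decoded: {"addr": {"street": "delta", "zip": 5}, "quantity": 250, "locale": null, "score": 3.75, "attempts": -7, "version": 5, "nickname": "gamma"}
the rest of the Account diff is inert for this question:
  field version in record Account: optional changed to required -> schema-level compatibility only; this Account value's decode is unchanged
  field zip in record Address: tag 3 changed to 19 -> fires no rule on Account under this dialect and leaves the result unchanged


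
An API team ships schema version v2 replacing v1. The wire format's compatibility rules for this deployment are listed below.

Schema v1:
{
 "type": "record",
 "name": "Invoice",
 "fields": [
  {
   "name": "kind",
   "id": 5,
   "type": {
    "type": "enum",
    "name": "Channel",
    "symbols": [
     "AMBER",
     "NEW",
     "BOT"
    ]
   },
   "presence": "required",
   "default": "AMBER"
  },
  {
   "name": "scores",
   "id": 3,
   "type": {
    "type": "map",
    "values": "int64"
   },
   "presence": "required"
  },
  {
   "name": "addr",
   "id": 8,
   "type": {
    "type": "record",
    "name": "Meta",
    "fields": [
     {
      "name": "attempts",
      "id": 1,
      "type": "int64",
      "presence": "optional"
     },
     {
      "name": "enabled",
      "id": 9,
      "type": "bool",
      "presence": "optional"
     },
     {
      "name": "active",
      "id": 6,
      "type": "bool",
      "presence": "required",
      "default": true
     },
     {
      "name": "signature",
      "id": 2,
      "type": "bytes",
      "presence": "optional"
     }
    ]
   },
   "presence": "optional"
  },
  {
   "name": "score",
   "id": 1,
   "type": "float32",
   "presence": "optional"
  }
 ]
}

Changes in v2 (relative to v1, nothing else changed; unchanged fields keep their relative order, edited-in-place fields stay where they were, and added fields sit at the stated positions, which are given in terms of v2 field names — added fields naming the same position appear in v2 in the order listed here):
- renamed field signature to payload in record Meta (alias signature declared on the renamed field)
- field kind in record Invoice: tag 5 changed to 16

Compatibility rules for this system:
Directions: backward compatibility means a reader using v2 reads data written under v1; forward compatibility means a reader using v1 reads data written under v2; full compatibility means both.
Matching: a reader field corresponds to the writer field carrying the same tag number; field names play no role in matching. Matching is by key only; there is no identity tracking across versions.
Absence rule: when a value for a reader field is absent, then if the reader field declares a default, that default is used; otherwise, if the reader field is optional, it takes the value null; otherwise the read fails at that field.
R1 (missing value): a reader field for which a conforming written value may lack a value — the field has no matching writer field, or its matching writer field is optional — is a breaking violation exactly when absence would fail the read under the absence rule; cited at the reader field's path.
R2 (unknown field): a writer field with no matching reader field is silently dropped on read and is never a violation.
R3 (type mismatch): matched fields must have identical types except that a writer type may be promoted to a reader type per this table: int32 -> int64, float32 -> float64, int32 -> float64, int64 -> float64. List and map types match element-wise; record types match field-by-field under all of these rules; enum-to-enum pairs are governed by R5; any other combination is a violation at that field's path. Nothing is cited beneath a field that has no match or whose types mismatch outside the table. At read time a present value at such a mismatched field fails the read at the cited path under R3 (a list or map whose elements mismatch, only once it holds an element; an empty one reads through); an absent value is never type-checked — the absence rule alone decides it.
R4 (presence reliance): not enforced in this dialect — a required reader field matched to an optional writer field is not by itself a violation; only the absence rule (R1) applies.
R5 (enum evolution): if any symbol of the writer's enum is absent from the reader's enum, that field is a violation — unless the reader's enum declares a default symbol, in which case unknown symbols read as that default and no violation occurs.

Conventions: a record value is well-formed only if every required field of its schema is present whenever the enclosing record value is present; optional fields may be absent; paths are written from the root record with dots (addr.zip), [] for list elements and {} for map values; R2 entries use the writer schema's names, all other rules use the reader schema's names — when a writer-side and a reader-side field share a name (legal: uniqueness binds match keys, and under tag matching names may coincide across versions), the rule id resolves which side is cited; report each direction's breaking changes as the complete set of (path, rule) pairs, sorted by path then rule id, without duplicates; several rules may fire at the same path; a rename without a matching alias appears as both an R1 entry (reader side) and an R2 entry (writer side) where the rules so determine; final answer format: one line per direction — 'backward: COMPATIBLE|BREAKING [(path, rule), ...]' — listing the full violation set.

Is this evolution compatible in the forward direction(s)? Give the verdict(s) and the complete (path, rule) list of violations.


each type pair in Invoice: writer, then reader
forward analysis of Invoice with v1 as reader and v2 as writer:
  kind: no writer match
  map<string, int64> -> map<string, int64>, writer required: scores aligns to scores
  Meta -> Meta, writer optional: addr aligns to addr
  float32 -> float32, writer optional: score aligns to score
  writer field kind has no reader counterpart
  int64 -> int64, writer optional: addr.attempts aligns to addr.attempts
  bool -> bool, writer optional: addr.enabled aligns to addr.enabled
  bool -> bool, writer required: addr.active aligns to addr.active
  bytes -> bytes, writer optional: addr.signature aligns to addr.payload
  => forward verdict for Invoice: COMPATIBLE, no violations
the other Invoice changes do not affect what is asked:
  renamed field signature to payload in record Meta (alias signature declared on the renamed field) -> no rule fires on it in Invoice's dialect; the asked verdict holds
  field kind in record Invoice: tag 5 changed to 16 -> no rule fires on it in Invoice's dialect; the asked verdict holds

forward: COMPATIBLE []


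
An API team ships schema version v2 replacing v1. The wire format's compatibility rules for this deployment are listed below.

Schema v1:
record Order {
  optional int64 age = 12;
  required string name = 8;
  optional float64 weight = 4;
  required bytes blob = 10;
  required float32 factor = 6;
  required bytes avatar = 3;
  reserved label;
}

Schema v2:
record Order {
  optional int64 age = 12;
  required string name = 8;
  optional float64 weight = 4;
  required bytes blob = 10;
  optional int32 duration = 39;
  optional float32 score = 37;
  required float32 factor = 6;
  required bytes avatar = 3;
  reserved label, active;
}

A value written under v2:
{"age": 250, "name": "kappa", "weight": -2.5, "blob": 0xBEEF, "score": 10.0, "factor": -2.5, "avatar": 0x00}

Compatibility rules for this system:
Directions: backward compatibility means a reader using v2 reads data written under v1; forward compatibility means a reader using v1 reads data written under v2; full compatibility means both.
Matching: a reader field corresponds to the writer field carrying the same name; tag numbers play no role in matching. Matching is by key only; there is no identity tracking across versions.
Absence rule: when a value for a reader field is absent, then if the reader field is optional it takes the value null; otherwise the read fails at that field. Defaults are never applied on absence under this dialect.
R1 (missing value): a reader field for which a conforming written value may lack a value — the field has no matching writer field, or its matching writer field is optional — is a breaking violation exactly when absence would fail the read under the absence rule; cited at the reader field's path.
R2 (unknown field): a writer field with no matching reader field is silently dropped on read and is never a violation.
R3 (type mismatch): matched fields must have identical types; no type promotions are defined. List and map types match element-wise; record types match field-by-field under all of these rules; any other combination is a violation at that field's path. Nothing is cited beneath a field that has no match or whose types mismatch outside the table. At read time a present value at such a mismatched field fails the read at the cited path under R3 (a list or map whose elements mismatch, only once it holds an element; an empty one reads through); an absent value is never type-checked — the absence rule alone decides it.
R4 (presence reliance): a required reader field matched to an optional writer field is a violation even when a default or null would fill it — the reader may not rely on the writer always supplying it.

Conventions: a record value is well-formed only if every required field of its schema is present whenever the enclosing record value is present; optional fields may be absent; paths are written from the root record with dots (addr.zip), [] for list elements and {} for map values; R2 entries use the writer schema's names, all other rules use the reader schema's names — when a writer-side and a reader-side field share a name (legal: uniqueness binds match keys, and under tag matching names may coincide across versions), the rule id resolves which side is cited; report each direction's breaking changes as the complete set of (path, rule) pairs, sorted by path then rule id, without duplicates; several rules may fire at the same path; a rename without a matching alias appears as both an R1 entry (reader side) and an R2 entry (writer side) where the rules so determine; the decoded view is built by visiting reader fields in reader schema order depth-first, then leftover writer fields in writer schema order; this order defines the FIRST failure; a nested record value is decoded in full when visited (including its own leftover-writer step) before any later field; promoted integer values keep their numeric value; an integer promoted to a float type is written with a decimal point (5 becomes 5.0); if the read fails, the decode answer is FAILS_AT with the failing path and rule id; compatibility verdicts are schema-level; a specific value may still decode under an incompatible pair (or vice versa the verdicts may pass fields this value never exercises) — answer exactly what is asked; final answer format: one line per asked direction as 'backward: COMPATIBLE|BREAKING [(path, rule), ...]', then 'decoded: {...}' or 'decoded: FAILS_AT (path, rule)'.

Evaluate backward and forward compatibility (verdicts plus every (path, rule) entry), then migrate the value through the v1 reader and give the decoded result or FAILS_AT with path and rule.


backward: COMPATIBLE []; forward: COMPATIBLE []; decoded: {"age": 250, "name": "kappa", "weight": -2.5, "blob": 0xBEEF, "factor": -2.5, "avatar": 0x00}

arrows below run writer -> reader for Order
backward pass over Order, reader schema v2, writer schema v1:
  age: int64 -> int64, writer optional; from age
  name: string -> string, writer required; from name
  weight: float64 -> float64, writer optional; from weight
  blob: bytes -> bytes, writer required; from blob
  duration: no writer-side match
  score: no writer-side match
  factor: float32 -> float32, writer required; from factor
  avatar: bytes -> bytes, writer required; from avatar
  nothing fires on Order: backward is COMPATIBLE
forward pass over Order, reader schema v1, writer schema v2:
  age: int64 -> int64, writer optional; from age
  name: string -> string, writer required; from name
  weight: float64 -> float64, writer optional; from weight
  blob: bytes -> bytes, writer required; from blob
  factor: float32 -> float32, writer required; from factor
  avatar: bytes -> bytes, writer required; from avatar
  writer duration: unknown to reader
  writer score: unknown to reader
  nothing fires on Order: forward is COMPATIBLE
migrating the Order value to v1:
  age := 250
  name := "kappa"
  weight := -2.5
  blob := 0xBEEF
  factor := -2.5
  avatar := 0x00
  writer score: unmatched, discarded
  => decoded: {"age": 250, "name": "kappa", "weight": -2.5, "blob": 0xBEEF, "factor": -2.5, "avatar": 0x00}


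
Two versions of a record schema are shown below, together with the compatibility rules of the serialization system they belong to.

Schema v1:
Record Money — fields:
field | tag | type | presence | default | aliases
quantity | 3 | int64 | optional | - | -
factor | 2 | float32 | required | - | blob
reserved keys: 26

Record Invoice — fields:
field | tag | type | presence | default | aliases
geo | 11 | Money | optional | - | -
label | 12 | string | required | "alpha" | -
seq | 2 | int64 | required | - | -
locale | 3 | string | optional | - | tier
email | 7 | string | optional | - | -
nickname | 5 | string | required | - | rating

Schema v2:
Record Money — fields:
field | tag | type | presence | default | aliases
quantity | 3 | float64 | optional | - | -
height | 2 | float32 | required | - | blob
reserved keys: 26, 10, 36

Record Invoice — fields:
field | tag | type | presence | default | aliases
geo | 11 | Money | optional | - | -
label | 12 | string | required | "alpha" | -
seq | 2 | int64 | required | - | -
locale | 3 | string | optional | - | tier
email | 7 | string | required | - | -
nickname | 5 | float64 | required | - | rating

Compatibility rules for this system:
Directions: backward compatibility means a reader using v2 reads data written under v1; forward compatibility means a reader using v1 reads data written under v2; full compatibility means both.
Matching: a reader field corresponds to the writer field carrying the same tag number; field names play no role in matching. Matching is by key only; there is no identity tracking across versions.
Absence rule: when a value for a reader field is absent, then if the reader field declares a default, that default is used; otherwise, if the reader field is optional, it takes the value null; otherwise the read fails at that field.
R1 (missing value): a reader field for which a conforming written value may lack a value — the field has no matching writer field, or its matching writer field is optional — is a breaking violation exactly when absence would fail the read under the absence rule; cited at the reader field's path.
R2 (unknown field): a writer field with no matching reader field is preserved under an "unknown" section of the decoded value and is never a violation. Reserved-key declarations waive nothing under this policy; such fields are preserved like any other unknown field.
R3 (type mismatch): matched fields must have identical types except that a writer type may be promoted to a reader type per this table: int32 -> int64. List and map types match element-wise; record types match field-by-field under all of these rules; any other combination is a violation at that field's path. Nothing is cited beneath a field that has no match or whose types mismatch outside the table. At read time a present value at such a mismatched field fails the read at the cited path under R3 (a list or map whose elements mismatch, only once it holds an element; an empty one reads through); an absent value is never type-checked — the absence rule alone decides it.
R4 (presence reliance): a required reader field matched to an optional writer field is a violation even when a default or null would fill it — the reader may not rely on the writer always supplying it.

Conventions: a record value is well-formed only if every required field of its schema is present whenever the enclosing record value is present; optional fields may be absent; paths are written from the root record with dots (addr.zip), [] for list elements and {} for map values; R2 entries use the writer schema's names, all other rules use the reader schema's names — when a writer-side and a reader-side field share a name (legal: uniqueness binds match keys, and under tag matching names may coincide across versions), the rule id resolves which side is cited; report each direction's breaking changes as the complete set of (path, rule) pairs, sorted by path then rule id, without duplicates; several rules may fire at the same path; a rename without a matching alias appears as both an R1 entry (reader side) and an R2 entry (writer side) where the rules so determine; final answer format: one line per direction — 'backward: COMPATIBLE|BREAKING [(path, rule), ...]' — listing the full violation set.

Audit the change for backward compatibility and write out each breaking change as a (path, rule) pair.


backward: BREAKING [(email, R1), (email, R4), (geo.quantity, R3), (nickname, R3)]

the writer's type comes first in each Invoice pair
checking backward for Invoice: reader v2 against writer v1:
  geo <- geo (Money -> Money, writer optional)
  label <- label (string -> string, writer required)
  seq <- seq (int64 -> int64, writer required)
  locale <- locale (string -> string, writer optional)
  email <- email (string -> string, writer optional)
  nickname <- nickname (string -> float64, writer required)
  geo.quantity <- geo.quantity (int64 -> float64, writer optional)
  geo.height <- geo.factor (float32 -> float32, writer required)
  violation R1 at email
  violation R4 at email
  violation R3 at geo.quantity
  violation R3 at nickname
  => 4 violation(s): backward is BREAKING for Invoice
the other Invoice changes do not affect what is asked:
  renamed field factor to height in record Money -> no rule fires on it in Invoice's dialect; the asked verdict holds
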